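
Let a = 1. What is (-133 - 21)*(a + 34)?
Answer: -5390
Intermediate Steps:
(-133 - 21)*(a + 34) = (-133 - 21)*(1 + 34) = -154*35 = -5390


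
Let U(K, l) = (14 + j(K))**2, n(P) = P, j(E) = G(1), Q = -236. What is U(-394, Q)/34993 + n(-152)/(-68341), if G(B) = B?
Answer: 2956523/341636659 ≈ 0.0086540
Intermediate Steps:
j(E) = 1
U(K, l) = 225 (U(K, l) = (14 + 1)**2 = 15**2 = 225)
U(-394, Q)/34993 + n(-152)/(-68341) = 225/34993 - 152/(-68341) = 225*(1/34993) - 152*(-1/68341) = 225/34993 + 152/68341 = 2956523/341636659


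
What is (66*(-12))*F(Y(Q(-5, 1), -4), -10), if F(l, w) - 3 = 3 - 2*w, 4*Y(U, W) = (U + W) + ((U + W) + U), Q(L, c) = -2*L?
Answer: -20592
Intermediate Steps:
Y(U, W) = W/2 + 3*U/4 (Y(U, W) = ((U + W) + ((U + W) + U))/4 = ((U + W) + (W + 2*U))/4 = (2*W + 3*U)/4 = W/2 + 3*U/4)
F(l, w) = 6 - 2*w (F(l, w) = 3 + (3 - 2*w) = 6 - 2*w)
(66*(-12))*F(Y(Q(-5, 1), -4), -10) = (66*(-12))*(6 - 2*(-10)) = -792*(6 + 20) = -792*26 = -20592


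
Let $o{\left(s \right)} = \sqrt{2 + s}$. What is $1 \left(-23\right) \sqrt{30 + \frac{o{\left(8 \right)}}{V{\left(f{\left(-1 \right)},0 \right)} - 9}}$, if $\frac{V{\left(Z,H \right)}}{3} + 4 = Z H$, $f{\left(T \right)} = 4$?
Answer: $- \frac{23 \sqrt{13230 - 21 \sqrt{10}}}{21} \approx -125.66$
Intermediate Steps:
$V{\left(Z,H \right)} = -12 + 3 H Z$ ($V{\left(Z,H \right)} = -12 + 3 Z H = -12 + 3 H Z$)
$1 \left(-23\right) \sqrt{30 + \frac{o{\left(8 \right)}}{V{\left(f{\left(-1 \right)},0 \right)} - 9}} = 1 \left(-23\right) \sqrt{30 + \frac{\sqrt{2 + 8}}{\left(-12 + 3 \cdot 0 \cdot 4\right) - 9}} = - 23 \sqrt{30 + \frac{\sqrt{10}}{\left(-12 + 0\right) - 9}} = - 23 \sqrt{30 + \frac{\sqrt{10}}{-12 - 9}} = - 23 \sqrt{30 + \frac{\sqrt{10}}{-21}} = - 23 \sqrt{30 + \sqrt{10} \left(- \frac{1}{21}\right)} = - 23 \sqrt{30 - \frac{\sqrt{10}}{21}}$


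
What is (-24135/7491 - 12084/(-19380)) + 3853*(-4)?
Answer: -3271671424/212245 ≈ -15415.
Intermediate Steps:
(-24135/7491 - 12084/(-19380)) + 3853*(-4) = (-24135*1/7491 - 12084*(-1/19380)) - 15412 = (-8045/2497 + 53/85) - 15412 = -551484/212245 - 15412 = -3271671424/212245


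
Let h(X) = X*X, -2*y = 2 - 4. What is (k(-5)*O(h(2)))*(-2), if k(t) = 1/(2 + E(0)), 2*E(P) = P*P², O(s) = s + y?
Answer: -5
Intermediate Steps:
y = 1 (y = -(2 - 4)/2 = -½*(-2) = 1)
h(X) = X²
O(s) = 1 + s (O(s) = s + 1 = 1 + s)
E(P) = P³/2 (E(P) = (P*P²)/2 = P³/2)
k(t) = ½ (k(t) = 1/(2 + (½)*0³) = 1/(2 + (½)*0) = 1/(2 + 0) = 1/2 = ½)
(k(-5)*O(h(2)))*(-2) = ((1 + 2²)/2)*(-2) = ((1 + 4)/2)*(-2) = ((½)*5)*(-2) = (5/2)*(-2) = -5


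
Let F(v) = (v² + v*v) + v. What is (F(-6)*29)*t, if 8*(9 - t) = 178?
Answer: -50721/2 ≈ -25361.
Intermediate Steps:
t = -53/4 (t = 9 - ⅛*178 = 9 - 89/4 = -53/4 ≈ -13.250)
F(v) = v + 2*v² (F(v) = (v² + v²) + v = 2*v² + v = v + 2*v²)
(F(-6)*29)*t = (-6*(1 + 2*(-6))*29)*(-53/4) = (-6*(1 - 12)*29)*(-53/4) = (-6*(-11)*29)*(-53/4) = (66*29)*(-53/4) = 1914*(-53/4) = -50721/2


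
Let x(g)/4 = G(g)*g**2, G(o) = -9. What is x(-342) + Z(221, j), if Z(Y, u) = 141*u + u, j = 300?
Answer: -4168104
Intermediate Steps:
x(g) = -36*g**2 (x(g) = 4*(-9*g**2) = -36*g**2)
Z(Y, u) = 142*u
x(-342) + Z(221, j) = -36*(-342)**2 + 142*300 = -36*116964 + 42600 = -4210704 + 42600 = -4168104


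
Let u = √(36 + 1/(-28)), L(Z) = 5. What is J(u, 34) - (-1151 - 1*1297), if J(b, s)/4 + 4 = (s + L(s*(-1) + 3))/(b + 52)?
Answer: 181909696/74705 - 312*√7049/74705 ≈ 2434.7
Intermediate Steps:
u = √7049/14 (u = √(36 - 1/28) = √(1007/28) = √7049/14 ≈ 5.9970)
J(b, s) = -16 + 4*(5 + s)/(52 + b) (J(b, s) = -16 + 4*((s + 5)/(b + 52)) = -16 + 4*((5 + s)/(52 + b)) = -16 + 4*(5 + s)/(52 + b))
J(u, 34) - (-1151 - 1*1297) = 4*(-203 + 34 - 2*√7049/7)/(52 + √7049/14) - (-1151 - 1*1297) = 4*(-203 + 34 - 2*√7049/7)/(52 + √7049/14) - (-1151 - 1297) = 4*(-169 - 2*√7049/7)/(52 + √7049/14) - 1*(-2448) = 4*(-169 - 2*√7049/7)/(52 + √7049/14) + 2448 = 2448 + 4*(-169 - 2*√7049/7)/(52 + √7049/14)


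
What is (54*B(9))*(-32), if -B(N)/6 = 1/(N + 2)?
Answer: 10368/11 ≈ 942.54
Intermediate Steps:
B(N) = -6/(2 + N) (B(N) = -6/(N + 2) = -6/(2 + N))
(54*B(9))*(-32) = (54*(-6/(2 + 9)))*(-32) = (54*(-6/11))*(-32) = -324/11*(-32) = 10368/11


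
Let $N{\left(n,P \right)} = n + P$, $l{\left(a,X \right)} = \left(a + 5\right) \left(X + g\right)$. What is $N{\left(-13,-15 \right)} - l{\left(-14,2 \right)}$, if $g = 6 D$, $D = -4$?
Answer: $-226$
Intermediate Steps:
$g = -24$ ($g = 6 \left(-4\right) = -24$)
$l{\left(a,X \right)} = \left(-24 + X\right) \left(5 + a\right)$ ($l{\left(a,X \right)} = \left(a + 5\right) \left(X - 24\right) = \left(5 + a\right) \left(-24 + X\right) = \left(-24 + X\right) \left(5 + a\right)$)
$N{\left(n,P \right)} = P + n$
$N{\left(-13,-15 \right)} - l{\left(-14,2 \right)} = \left(-15 - 13\right) - \left(-120 - -336 + 5 \cdot 2 + 2 \left(-14\right)\right) = -28 - \left(-120 + 336 + 10 - 28\right) = -28 - 198 = -226$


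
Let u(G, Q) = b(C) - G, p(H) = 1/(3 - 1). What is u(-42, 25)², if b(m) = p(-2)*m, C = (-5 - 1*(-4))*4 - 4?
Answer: 1444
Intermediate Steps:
p(H) = ½ (p(H) = 1/2 = ½)
C = -8 (C = (-5 + 4)*4 - 4 = -1*4 - 4 = -4 - 4 = -8)
b(m) = m/2
u(G, Q) = -4 - G (u(G, Q) = (½)*(-8) - G = -4 - G)
u(-42, 25)² = (-4 - 1*(-42))² = (-4 + 42)² = 38² = 1444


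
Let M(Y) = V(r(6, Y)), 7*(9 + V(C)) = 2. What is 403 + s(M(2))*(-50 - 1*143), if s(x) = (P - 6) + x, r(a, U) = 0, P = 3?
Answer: 18647/7 ≈ 2663.9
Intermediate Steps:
V(C) = -61/7 (V(C) = -9 + (⅐)*2 = -9 + 2/7 = -61/7)
M(Y) = -61/7
s(x) = -3 + x (s(x) = (3 - 6) + x = -3 + x)
403 + s(M(2))*(-50 - 1*143) = 403 + (-3 - 61/7)*(-50 - 1*143) = 403 - 82*(-50 - 143)/7 = 403 - 82/7*(-193) = 403 + 15826/7 = 18647/7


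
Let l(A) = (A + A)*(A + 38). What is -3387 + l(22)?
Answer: -747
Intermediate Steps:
l(A) = 2*A*(38 + A) (l(A) = (2*A)*(38 + A) = 2*A*(38 + A))
-3387 + l(22) = -3387 + 2*22*(38 + 22) = -3387 + 2*22*60 = -3387 + 2640 = -747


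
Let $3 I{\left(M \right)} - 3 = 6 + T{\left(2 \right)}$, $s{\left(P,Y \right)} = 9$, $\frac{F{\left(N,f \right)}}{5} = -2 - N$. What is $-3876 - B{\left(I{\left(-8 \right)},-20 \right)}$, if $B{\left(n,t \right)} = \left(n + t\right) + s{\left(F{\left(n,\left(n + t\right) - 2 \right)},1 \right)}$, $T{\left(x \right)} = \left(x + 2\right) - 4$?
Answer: $-3868$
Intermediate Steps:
$F{\left(N,f \right)} = -10 - 5 N$ ($F{\left(N,f \right)} = 5 \left(-2 - N\right) = -10 - 5 N$)
$T{\left(x \right)} = -2 + x$ ($T{\left(x \right)} = \left(2 + x\right) - 4 = -2 + x$)
$I{\left(M \right)} = 3$ ($I{\left(M \right)} = 1 + \frac{6 + \left(-2 + 2\right)}{3} = 1 + \frac{6 + 0}{3} = 1 + \frac{1}{3} \cdot 6 = 1 + 2 = 3$)
$B{\left(n,t \right)} = 9 + n + t$ ($B{\left(n,t \right)} = \left(n + t\right) + 9 = 9 + n + t$)
$-3876 - B{\left(I{\left(-8 \right)},-20 \right)} = -3876 - \left(9 + 3 - 20\right) = -3876 - -8 = -3876 + 8 = -3868$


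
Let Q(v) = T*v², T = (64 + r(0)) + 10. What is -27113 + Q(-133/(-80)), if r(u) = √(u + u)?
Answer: -86107107/3200 ≈ -26908.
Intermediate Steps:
r(u) = √2*√u (r(u) = √(2*u) = √2*√u)
T = 74 (T = (64 + √2*√0) + 10 = (64 + √2*0) + 10 = (64 + 0) + 10 = 64 + 10 = 74)
Q(v) = 74*v²
-27113 + Q(-133/(-80)) = -27113 + 74*(-133/(-80))² = -27113 + 74*(-133*(-1/80))² = -27113 + 74*(133/80)² = -27113 + 74*(17689/6400) = -27113 + 654493/3200 = -86107107/3200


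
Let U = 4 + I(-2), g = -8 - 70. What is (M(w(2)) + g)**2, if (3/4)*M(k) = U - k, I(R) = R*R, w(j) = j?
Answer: 4900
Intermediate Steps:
I(R) = R**2
g = -78
U = 8 (U = 4 + (-2)**2 = 4 + 4 = 8)
M(k) = 32/3 - 4*k/3 (M(k) = 4*(8 - k)/3 = 32/3 - 4*k/3)
(M(w(2)) + g)**2 = ((32/3 - 4/3*2) - 78)**2 = ((32/3 - 8/3) - 78)**2 = (8 - 78)**2 = (-70)**2 = 4900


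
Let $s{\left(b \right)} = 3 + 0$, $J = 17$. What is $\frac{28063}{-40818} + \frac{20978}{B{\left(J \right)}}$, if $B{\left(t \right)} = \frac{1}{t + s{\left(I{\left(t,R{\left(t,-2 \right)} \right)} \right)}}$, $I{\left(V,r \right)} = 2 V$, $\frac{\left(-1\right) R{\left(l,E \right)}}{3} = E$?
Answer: $\frac{17125572017}{40818} \approx 4.1956 \cdot 10^{5}$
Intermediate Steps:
$R{\left(l,E \right)} = - 3 E$
$s{\left(b \right)} = 3$
$B{\left(t \right)} = \frac{1}{3 + t}$ ($B{\left(t \right)} = \frac{1}{t + 3} = \frac{1}{3 + t}$)
$\frac{28063}{-40818} + \frac{20978}{B{\left(J \right)}} = \frac{28063}{-40818} + \frac{20978}{\frac{1}{3 + 17}} = 28063 \left(- \frac{1}{40818}\right) + \frac{20978}{\frac{1}{20}} = - \frac{28063}{40818} + 20978 \frac{1}{\frac{1}{20}} = - \frac{28063}{40818} + 20978 \cdot 20 = - \frac{28063}{40818} + 419560 = \frac{17125572017}{40818}$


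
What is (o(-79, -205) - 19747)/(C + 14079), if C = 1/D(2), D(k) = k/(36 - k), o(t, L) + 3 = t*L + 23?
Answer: -883/3524 ≈ -0.25057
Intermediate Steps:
o(t, L) = 20 + L*t (o(t, L) = -3 + (t*L + 23) = -3 + (L*t + 23) = -3 + (23 + L*t) = 20 + L*t)
C = 17 (C = 1/(-1*2/(-36 + 2)) = 1/(-1*2/(-34)) = 1/(-1*2*(-1/34)) = 1/(1/17) = 17)
(o(-79, -205) - 19747)/(C + 14079) = ((20 - 205*(-79)) - 19747)/(17 + 14079) = ((20 + 16195) - 19747)/14096 = (16215 - 19747)*(1/14096) = -3532*1/14096 = -883/3524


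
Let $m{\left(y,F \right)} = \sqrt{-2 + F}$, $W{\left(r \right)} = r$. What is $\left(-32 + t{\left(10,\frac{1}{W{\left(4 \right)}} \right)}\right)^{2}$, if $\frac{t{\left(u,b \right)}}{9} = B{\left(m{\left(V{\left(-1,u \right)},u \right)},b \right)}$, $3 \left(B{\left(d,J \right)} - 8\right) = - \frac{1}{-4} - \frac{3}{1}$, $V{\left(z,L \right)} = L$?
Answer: $\frac{16129}{16} \approx 1008.1$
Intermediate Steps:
$B{\left(d,J \right)} = \frac{85}{12}$ ($B{\left(d,J \right)} = 8 + \frac{- \frac{1}{-4} - \frac{3}{1}}{3} = 8 + \frac{\left(-1\right) \left(- \frac{1}{4}\right) - 3}{3} = 8 + \frac{\frac{1}{4} - 3}{3} = 8 + \frac{1}{3} \left(- \frac{11}{4}\right) = 8 - \frac{11}{12} = \frac{85}{12}$)
$t{\left(u,b \right)} = \frac{255}{4}$ ($t{\left(u,b \right)} = 9 \cdot \frac{85}{12} = \frac{255}{4}$)
$\left(-32 + t{\left(10,\frac{1}{W{\left(4 \right)}} \right)}\right)^{2} = \left(-32 + \frac{255}{4}\right)^{2} = \left(\frac{127}{4}\right)^{2} = \frac{16129}{16}$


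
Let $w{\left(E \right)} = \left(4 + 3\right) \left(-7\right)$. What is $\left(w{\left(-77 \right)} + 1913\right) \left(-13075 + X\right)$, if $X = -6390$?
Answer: $-36282760$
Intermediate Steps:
$w{\left(E \right)} = -49$ ($w{\left(E \right)} = 7 \left(-7\right) = -49$)
$\left(w{\left(-77 \right)} + 1913\right) \left(-13075 + X\right) = \left(-49 + 1913\right) \left(-13075 - 6390\right) = 1864 \left(-19465\right) = -36282760$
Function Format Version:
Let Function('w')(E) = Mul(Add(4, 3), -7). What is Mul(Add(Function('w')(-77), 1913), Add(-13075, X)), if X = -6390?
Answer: -36282760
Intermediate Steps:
Function('w')(E) = -49 (Function('w')(E) = Mul(7, -7) = -49)
Mul(Add(Function('w')(-77), 1913), Add(-13075, X)) = Mul(Add(-49, 1913), Add(-13075, -6390)) = Mul(1864, -19465) = -36282760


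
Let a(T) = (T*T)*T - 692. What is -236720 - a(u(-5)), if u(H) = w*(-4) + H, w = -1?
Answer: -236027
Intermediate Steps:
u(H) = 4 + H (u(H) = -1*(-4) + H = 4 + H)
a(T) = -692 + T³ (a(T) = T²*T - 692 = T³ - 692 = -692 + T³)
-236720 - a(u(-5)) = -236720 - (-692 + (4 - 5)³) = -236720 - (-692 + (-1)³) = -236720 - (-692 - 1) = -236720 - 1*(-693) = -236720 + 693 = -236027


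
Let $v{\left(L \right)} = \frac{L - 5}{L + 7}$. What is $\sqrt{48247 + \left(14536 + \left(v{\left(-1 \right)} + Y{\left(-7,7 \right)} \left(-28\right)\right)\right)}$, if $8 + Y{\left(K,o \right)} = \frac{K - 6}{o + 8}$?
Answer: $\frac{\sqrt{14181810}}{15} \approx 251.06$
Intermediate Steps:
$v{\left(L \right)} = \frac{-5 + L}{7 + L}$
$Y{\left(K,o \right)} = -8 + \frac{-6 + K}{8 + o}$ ($Y{\left(K,o \right)} = -8 + \frac{K - 6}{o + 8} = -8 + \frac{-6 + K}{8 + o}$)
$\sqrt{48247 + \left(14536 + \left(v{\left(-1 \right)} + Y{\left(-7,7 \right)} \left(-28\right)\right)\right)} = \sqrt{48247 + \left(14536 + \left(\frac{-5 - 1}{7 - 1} + \frac{-70 - 7 - 56}{8 + 7} \left(-28\right)\right)\right)} = \sqrt{48247 + \left(14536 + \left(\frac{1}{6} \left(-6\right) + \frac{-70 - 7 - 56}{15} \left(-28\right)\right)\right)} = \sqrt{48247 + \left(14536 + \left(\frac{1}{6} \left(-6\right) + \frac{1}{15} \left(-133\right) \left(-28\right)\right)\right)} = \sqrt{48247 + \left(14536 - - \frac{3709}{15}\right)} = \sqrt{48247 + \left(14536 + \left(-1 + \frac{3724}{15}\right)\right)} = \sqrt{48247 + \left(14536 + \frac{3709}{15}\right)} = \sqrt{48247 + \frac{221749}{15}} = \sqrt{\frac{945454}{15}} = \frac{\sqrt{14181810}}{15}$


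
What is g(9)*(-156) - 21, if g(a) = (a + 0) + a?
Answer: -2829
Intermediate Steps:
g(a) = 2*a (g(a) = a + a = 2*a)
g(9)*(-156) - 21 = (2*9)*(-156) - 21 = 18*(-156) - 21 = -2808 - 21 = -2829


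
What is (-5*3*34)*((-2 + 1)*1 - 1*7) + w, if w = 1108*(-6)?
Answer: -2568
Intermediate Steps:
w = -6648
(-5*3*34)*((-2 + 1)*1 - 1*7) + w = (-5*3*34)*((-2 + 1)*1 - 1*7) - 6648 = (-15*34)*(-1*1 - 7) - 6648 = -510*(-1 - 7) - 6648 = -510*(-8) - 6648 = 4080 - 6648 = -2568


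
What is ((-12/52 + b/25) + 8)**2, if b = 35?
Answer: 355216/4225 ≈ 84.075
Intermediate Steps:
((-12/52 + b/25) + 8)**2 = ((-12/52 + 35/25) + 8)**2 = ((-12*1/52 + 35*(1/25)) + 8)**2 = ((-3/13 + 7/5) + 8)**2 = (76/65 + 8)**2 = (596/65)**2 = 355216/4225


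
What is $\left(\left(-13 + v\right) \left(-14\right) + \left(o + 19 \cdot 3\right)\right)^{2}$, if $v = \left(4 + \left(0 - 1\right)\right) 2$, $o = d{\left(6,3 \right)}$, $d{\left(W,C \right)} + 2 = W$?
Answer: $25281$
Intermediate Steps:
$d{\left(W,C \right)} = -2 + W$
$o = 4$ ($o = -2 + 6 = 4$)
$v = 6$ ($v = \left(4 + \left(0 - 1\right)\right) 2 = \left(4 - 1\right) 2 = 3 \cdot 2 = 6$)
$\left(\left(-13 + v\right) \left(-14\right) + \left(o + 19 \cdot 3\right)\right)^{2} = \left(\left(-13 + 6\right) \left(-14\right) + \left(4 + 19 \cdot 3\right)\right)^{2} = \left(\left(-7\right) \left(-14\right) + \left(4 + 57\right)\right)^{2} = \left(98 + 61\right)^{2} = 159^{2} = 25281$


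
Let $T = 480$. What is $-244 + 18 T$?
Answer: $8396$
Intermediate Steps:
$-244 + 18 T = -244 + 18 \cdot 480 = -244 + 8640 = 8396$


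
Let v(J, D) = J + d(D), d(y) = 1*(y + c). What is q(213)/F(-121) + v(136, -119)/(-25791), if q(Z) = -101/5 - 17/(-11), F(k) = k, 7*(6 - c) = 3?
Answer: 184179472/1201473735 ≈ 0.15329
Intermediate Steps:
c = 39/7 (c = 6 - ⅐*3 = 6 - 3/7 = 39/7 ≈ 5.5714)
d(y) = 39/7 + y (d(y) = 1*(y + 39/7) = 1*(39/7 + y) = 39/7 + y)
v(J, D) = 39/7 + D + J (v(J, D) = J + (39/7 + D) = 39/7 + D + J)
q(Z) = -1026/55 (q(Z) = -101*⅕ - 17*(-1/11) = -101/5 + 17/11 = -1026/55)
q(213)/F(-121) + v(136, -119)/(-25791) = -1026/55/(-121) + (39/7 - 119 + 136)/(-25791) = -1026/55*(-1/121) + (158/7)*(-1/25791) = 1026/6655 - 158/180537 = 184179472/1201473735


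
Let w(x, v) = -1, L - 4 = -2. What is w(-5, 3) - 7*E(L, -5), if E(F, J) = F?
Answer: -15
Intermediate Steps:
L = 2 (L = 4 - 2 = 2)
w(-5, 3) - 7*E(L, -5) = -1 - 7*2 = -1 - 14 = -15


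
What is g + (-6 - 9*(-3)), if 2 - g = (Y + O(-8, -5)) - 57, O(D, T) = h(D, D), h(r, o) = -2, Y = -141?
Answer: 223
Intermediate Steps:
O(D, T) = -2
g = 202 (g = 2 - ((-141 - 2) - 57) = 2 - (-143 - 57) = 2 - 1*(-200) = 2 + 200 = 202)
g + (-6 - 9*(-3)) = 202 + (-6 - 9*(-3)) = 202 + (-6 + 27) = 202 + 21 = 223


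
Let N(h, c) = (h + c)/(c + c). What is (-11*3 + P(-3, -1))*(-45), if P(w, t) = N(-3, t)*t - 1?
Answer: 1620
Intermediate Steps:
N(h, c) = (c + h)/(2*c) (N(h, c) = (c + h)/((2*c)) = (c + h)*(1/(2*c)) = (c + h)/(2*c))
P(w, t) = -5/2 + t/2 (P(w, t) = ((t - 3)/(2*t))*t - 1 = ((-3 + t)/(2*t))*t - 1 = (-3/2 + t/2) - 1 = -5/2 + t/2)
(-11*3 + P(-3, -1))*(-45) = (-11*3 + (-5/2 + (1/2)*(-1)))*(-45) = (-33 + (-5/2 - 1/2))*(-45) = (-33 - 3)*(-45) = -36*(-45) = 1620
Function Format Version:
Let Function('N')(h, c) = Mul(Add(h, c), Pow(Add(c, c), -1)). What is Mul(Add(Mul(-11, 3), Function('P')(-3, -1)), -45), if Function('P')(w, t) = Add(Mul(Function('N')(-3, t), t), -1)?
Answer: 1620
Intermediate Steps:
Function('N')(h, c) = Mul(Rational(1, 2), Pow(c, -1), Add(c, h)) (Function('N')(h, c) = Mul(Add(c, h), Pow(Mul(2, c), -1)) = Mul(Add(c, h), Mul(Rational(1, 2), Pow(c, -1))) = Mul(Rational(1, 2), Pow(c, -1), Add(c, h)))
Function('P')(w, t) = Add(Rational(-5, 2), Mul(Rational(1, 2), t)) (Function('P')(w, t) = Add(Mul(Mul(Rational(1, 2), Pow(t, -1), Add(t, -3)), t), -1) = Add(Mul(Mul(Rational(1, 2), Pow(t, -1), Add(-3, t)), t), -1) = Add(Add(Rational(-3, 2), Mul(Rational(1, 2), t)), -1) = Add(Rational(-5, 2), Mul(Rational(1, 2), t)))
Mul(Add(Mul(-11, 3), Function('P')(-3, -1)), -45) = Mul(Add(Mul(-11, 3), Add(Rational(-5, 2), Mul(Rational(1, 2), -1))), -45) = Mul(Add(-33, Add(Rational(-5, 2), Rational(-1, 2))), -45) = Mul(Add(-33, -3), -45) = Mul(-36, -45) = 1620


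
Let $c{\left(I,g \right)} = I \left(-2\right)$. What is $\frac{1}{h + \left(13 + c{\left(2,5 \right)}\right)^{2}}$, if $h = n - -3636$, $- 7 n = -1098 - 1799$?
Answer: $\frac{7}{28916} \approx 0.00024208$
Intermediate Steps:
$n = \frac{2897}{7}$ ($n = - \frac{-1098 - 1799}{7} = \left(- \frac{1}{7}\right) \left(-2897\right) = \frac{2897}{7} \approx 413.86$)
$c{\left(I,g \right)} = - 2 I$
$h = \frac{28349}{7}$ ($h = \frac{2897}{7} - -3636 = \frac{2897}{7} + 3636 = \frac{28349}{7} \approx 4049.9$)
$\frac{1}{h + \left(13 + c{\left(2,5 \right)}\right)^{2}} = \frac{1}{\frac{28349}{7} + \left(13 - 4\right)^{2}} = \frac{1}{\frac{28349}{7} + 9^{2}} = \frac{1}{\frac{28349}{7} + 81} = \frac{1}{\frac{28916}{7}} = \frac{7}{28916}$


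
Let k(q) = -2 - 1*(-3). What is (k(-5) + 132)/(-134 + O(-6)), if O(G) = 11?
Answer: -133/123 ≈ -1.0813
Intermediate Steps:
k(q) = 1 (k(q) = -2 + 3 = 1)
(k(-5) + 132)/(-134 + O(-6)) = (1 + 132)/(-134 + 11) = 133/(-123) = -1/123*133 = -133/123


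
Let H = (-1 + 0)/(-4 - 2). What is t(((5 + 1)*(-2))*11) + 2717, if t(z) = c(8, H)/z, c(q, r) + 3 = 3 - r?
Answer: 2151865/792 ≈ 2717.0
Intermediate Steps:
H = 1/6 (H = -1/(-6) = -1*(-1/6) = 1/6 ≈ 0.16667)
c(q, r) = -r (c(q, r) = -3 + (3 - r) = -r)
t(z) = -1/(6*z) (t(z) = (-1*1/6)/z = -1/(6*z))
t(((5 + 1)*(-2))*11) + 2717 = -(-1/(22*(5 + 1)))/6 + 2717 = -1/(6*((6*(-2))*11)) + 2717 = -1/(6*((-12*11))) + 2717 = -1/6/(-132) + 2717 = -1/6*(-1/132) + 2717 = 1/792 + 2717 = 2151865/792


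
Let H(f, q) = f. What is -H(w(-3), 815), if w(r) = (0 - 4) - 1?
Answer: 5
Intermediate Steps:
w(r) = -5 (w(r) = -4 - 1 = -5)
-H(w(-3), 815) = -1*(-5) = 5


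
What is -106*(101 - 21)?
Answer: -8480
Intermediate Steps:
-106*(101 - 21) = -106*80 = -8480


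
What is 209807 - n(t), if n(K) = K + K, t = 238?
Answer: 209331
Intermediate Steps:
n(K) = 2*K
209807 - n(t) = 209807 - 2*238 = 209807 - 1*476 = 209807 - 476 = 209331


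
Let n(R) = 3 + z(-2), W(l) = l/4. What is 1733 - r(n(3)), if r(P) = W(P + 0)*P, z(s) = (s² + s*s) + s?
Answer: 6851/4 ≈ 1712.8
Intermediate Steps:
W(l) = l/4 (W(l) = l*(¼) = l/4)
z(s) = s + 2*s² (z(s) = (s² + s²) + s = 2*s² + s = s + 2*s²)
n(R) = 9 (n(R) = 3 - 2*(1 + 2*(-2)) = 3 - 2*(1 - 4) = 3 - 2*(-3) = 3 + 6 = 9)
r(P) = P²/4 (r(P) = ((P + 0)/4)*P = (P/4)*P = P²/4)
1733 - r(n(3)) = 1733 - 9²/4 = 1733 - 81/4 = 6851/4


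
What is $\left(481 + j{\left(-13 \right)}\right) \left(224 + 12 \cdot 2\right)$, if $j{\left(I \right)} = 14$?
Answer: $122760$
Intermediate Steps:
$\left(481 + j{\left(-13 \right)}\right) \left(224 + 12 \cdot 2\right) = \left(481 + 14\right) \left(224 + 12 \cdot 2\right) = 495 \left(224 + 24\right) = 495 \cdot 248 = 122760$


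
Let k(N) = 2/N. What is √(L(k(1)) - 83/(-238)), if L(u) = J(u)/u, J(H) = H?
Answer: √76398/238 ≈ 1.1614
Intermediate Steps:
L(u) = 1 (L(u) = u/u = 1)
√(L(k(1)) - 83/(-238)) = √(1 - 83/(-238)) = √(1 - 83*(-1/238)) = √(1 + 83/238) = √(321/238) = √76398/238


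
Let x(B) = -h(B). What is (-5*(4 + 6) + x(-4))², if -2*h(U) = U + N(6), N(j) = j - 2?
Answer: 2500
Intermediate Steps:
N(j) = -2 + j
h(U) = -2 - U/2 (h(U) = -(U + (-2 + 6))/2 = -(U + 4)/2 = -(4 + U)/2 = -2 - U/2)
x(B) = 2 + B/2 (x(B) = -(-2 - B/2) = 2 + B/2)
(-5*(4 + 6) + x(-4))² = (-5*(4 + 6) + (2 + (½)*(-4)))² = (-5*10 + (2 - 2))² = (-50 + 0)² = (-50)² = 2500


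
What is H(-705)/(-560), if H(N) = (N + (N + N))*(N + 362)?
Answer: -20727/16 ≈ -1295.4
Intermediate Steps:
H(N) = 3*N*(362 + N) (H(N) = (N + 2*N)*(362 + N) = (3*N)*(362 + N) = 3*N*(362 + N))
H(-705)/(-560) = (3*(-705)*(362 - 705))/(-560) = (3*(-705)*(-343))*(-1/560) = 725445*(-1/560) = -20727/16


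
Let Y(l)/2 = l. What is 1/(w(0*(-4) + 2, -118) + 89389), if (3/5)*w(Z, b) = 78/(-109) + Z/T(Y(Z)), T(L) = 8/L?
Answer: 327/29230358 ≈ 1.1187e-5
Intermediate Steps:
Y(l) = 2*l
w(Z, b) = -130/109 + 5*Z**2/12 (w(Z, b) = 5*(78/(-109) + Z/((8/((2*Z)))))/3 = 5*(78*(-1/109) + Z/((8*(1/(2*Z)))))/3 = 5*(-78/109 + Z/((4/Z)))/3 = 5*(-78/109 + Z*(Z/4))/3 = 5*(-78/109 + Z**2/4)/3 = -130/109 + 5*Z**2/12)
1/(w(0*(-4) + 2, -118) + 89389) = 1/((-130/109 + 5*(0*(-4) + 2)**2/12) + 89389) = 1/((-130/109 + 5*(0 + 2)**2/12) + 89389) = 1/((-130/109 + (5/12)*2**2) + 89389) = 1/((-130/109 + (5/12)*4) + 89389) = 1/((-130/109 + 5/3) + 89389) = 1/(155/327 + 89389) = 1/(29230358/327) = 327/29230358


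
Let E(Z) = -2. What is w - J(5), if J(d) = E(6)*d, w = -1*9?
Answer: 1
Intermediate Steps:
w = -9
J(d) = -2*d
w - J(5) = -9 - (-2)*5 = -9 - 1*(-10) = -9 + 10 = 1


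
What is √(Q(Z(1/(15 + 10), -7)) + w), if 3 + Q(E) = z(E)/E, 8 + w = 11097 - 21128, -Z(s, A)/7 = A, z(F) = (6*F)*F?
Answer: 2*I*√2437 ≈ 98.732*I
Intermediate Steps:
z(F) = 6*F²
Z(s, A) = -7*A
w = -10039 (w = -8 + (11097 - 21128) = -8 - 10031 = -10039)
Q(E) = -3 + 6*E (Q(E) = -3 + (6*E²)/E = -3 + 6*E)
√(Q(Z(1/(15 + 10), -7)) + w) = √((-3 + 6*(-7*(-7))) - 10039) = √((-3 + 6*49) - 10039) = √((-3 + 294) - 10039) = √(291 - 10039) = √(-9748) = 2*I*√2437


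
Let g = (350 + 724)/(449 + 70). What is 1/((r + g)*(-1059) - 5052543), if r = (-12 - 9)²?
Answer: -173/955263348 ≈ -1.8110e-7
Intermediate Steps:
r = 441 (r = (-21)² = 441)
g = 358/173 (g = 1074/519 = 1074*(1/519) = 358/173 ≈ 2.0694)
1/((r + g)*(-1059) - 5052543) = 1/((441 + 358/173)*(-1059) - 5052543) = 1/((76651/173)*(-1059) - 5052543) = 1/(-81173409/173 - 5052543) = 1/(-955263348/173) = -173/955263348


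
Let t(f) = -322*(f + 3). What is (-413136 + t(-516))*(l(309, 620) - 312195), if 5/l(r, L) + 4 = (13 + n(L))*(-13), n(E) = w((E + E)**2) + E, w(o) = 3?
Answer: 320162591653875/4136 ≈ 7.7409e+10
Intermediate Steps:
t(f) = -966 - 322*f (t(f) = -322*(3 + f) = -966 - 322*f)
n(E) = 3 + E
l(r, L) = 5/(-212 - 13*L) (l(r, L) = 5/(-4 + (13 + (3 + L))*(-13)) = 5/(-4 + (16 + L)*(-13)) = 5/(-4 + (-208 - 13*L)) = 5/(-212 - 13*L))
(-413136 + t(-516))*(l(309, 620) - 312195) = (-413136 + (-966 - 322*(-516)))*(-5/(212 + 13*620) - 312195) = (-413136 + (-966 + 166152))*(-5/(212 + 8060) - 312195) = (-413136 + 165186)*(-5/8272 - 312195) = -247950*(-5*1/8272 - 312195) = -247950*(-5/8272 - 312195) = -247950*(-2582477045/8272) = 320162591653875/4136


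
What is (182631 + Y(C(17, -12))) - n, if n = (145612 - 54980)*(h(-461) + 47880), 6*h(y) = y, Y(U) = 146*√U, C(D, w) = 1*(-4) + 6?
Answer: -12996941911/3 + 146*√2 ≈ -4.3323e+9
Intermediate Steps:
C(D, w) = 2 (C(D, w) = -4 + 6 = 2)
h(y) = y/6
n = 12997489804/3 (n = (145612 - 54980)*((⅙)*(-461) + 47880) = 90632*(-461/6 + 47880) = 90632*(286819/6) = 12997489804/3 ≈ 4.3325e+9)
(182631 + Y(C(17, -12))) - n = (182631 + 146*√2) - 1*12997489804/3 = (182631 + 146*√2) - 12997489804/3 = -12996941911/3 + 146*√2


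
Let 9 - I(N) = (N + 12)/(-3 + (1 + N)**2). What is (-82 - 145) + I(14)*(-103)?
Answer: -126755/111 ≈ -1141.9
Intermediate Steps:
I(N) = 9 - (12 + N)/(-3 + (1 + N)**2) (I(N) = 9 - (N + 12)/(-3 + (1 + N)**2) = 9 - (12 + N)/(-3 + (1 + N)**2))
(-82 - 145) + I(14)*(-103) = (-82 - 145) + ((-39 - 1*14 + 9*(1 + 14)**2)/(-3 + (1 + 14)**2))*(-103) = -227 + ((-39 - 14 + 9*15**2)/(-3 + 15**2))*(-103) = -227 + ((-39 - 14 + 9*225)/(-3 + 225))*(-103) = -227 + ((-39 - 14 + 2025)/222)*(-103) = -227 + ((1/222)*1972)*(-103) = -227 + (986/111)*(-103) = -227 - 101558/111 = -126755/111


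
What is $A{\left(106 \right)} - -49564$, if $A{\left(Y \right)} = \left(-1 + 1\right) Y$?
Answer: $49564$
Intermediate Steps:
$A{\left(Y \right)} = 0$ ($A{\left(Y \right)} = 0 Y = 0$)
$A{\left(106 \right)} - -49564 = 0 - -49564 = 0 + 49564 = 49564$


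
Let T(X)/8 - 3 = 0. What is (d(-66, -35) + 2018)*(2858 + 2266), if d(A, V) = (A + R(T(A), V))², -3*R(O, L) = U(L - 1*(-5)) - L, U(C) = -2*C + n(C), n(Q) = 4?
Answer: 60560556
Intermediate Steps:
U(C) = 4 - 2*C (U(C) = -2*C + 4 = 4 - 2*C)
T(X) = 24 (T(X) = 24 + 8*0 = 24 + 0 = 24)
R(O, L) = 2 + L (R(O, L) = -((4 - 2*(L - 1*(-5))) - L)/3 = -((4 - 2*(L + 5)) - L)/3 = -((4 - 2*(5 + L)) - L)/3 = -((4 + (-10 - 2*L)) - L)/3 = -((-6 - 2*L) - L)/3 = -(-6 - 3*L)/3 = 2 + L)
d(A, V) = (2 + A + V)² (d(A, V) = (A + (2 + V))² = (2 + A + V)²)
(d(-66, -35) + 2018)*(2858 + 2266) = ((2 - 66 - 35)² + 2018)*(2858 + 2266) = ((-99)² + 2018)*5124 = (9801 + 2018)*5124 = 11819*5124 = 60560556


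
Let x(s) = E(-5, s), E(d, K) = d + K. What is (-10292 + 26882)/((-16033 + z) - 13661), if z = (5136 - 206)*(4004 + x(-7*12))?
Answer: 2765/3211876 ≈ 0.00086087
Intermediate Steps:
E(d, K) = K + d
x(s) = -5 + s (x(s) = s - 5 = -5 + s)
z = 19300950 (z = (5136 - 206)*(4004 + (-5 - 7*12)) = 4930*(4004 + (-5 - 84)) = 4930*(4004 - 89) = 4930*3915 = 19300950)
(-10292 + 26882)/((-16033 + z) - 13661) = (-10292 + 26882)/((-16033 + 19300950) - 13661) = 16590/(19284917 - 13661) = 16590/19271256 = 16590*(1/19271256) = 2765/3211876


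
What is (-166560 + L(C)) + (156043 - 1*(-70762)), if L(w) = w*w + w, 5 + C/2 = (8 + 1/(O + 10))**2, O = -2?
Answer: 77064865/1024 ≈ 75259.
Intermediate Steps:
C = 3905/32 (C = -10 + 2*(8 + 1/(-2 + 10))**2 = -10 + 2*(8 + 1/8)**2 = -10 + 2*(65/8)**2 = -10 + 2*(4225/64) = -10 + 4225/32 = 3905/32 ≈ 122.03)
L(w) = w + w**2 (L(w) = w**2 + w = w + w**2)
(-166560 + L(C)) + (156043 - 1*(-70762)) = (-166560 + 3905*(1 + 3905/32)/32) + (156043 - 1*(-70762)) = (-166560 + (3905/32)*(3937/32)) + (156043 + 70762) = (-166560 + 15373985/1024) + 226805 = -155183455/1024 + 226805 = 77064865/1024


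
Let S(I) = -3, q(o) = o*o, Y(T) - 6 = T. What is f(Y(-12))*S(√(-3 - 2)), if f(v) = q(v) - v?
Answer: -126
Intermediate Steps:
Y(T) = 6 + T
q(o) = o²
f(v) = v² - v
f(Y(-12))*S(√(-3 - 2)) = ((6 - 12)*(-1 + (6 - 12)))*(-3) = -6*(-1 - 6)*(-3) = -6*(-7)*(-3) = 42*(-3) = -126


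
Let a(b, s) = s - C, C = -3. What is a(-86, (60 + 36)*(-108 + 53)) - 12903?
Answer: -18180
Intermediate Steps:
a(b, s) = 3 + s (a(b, s) = s - 1*(-3) = s + 3 = 3 + s)
a(-86, (60 + 36)*(-108 + 53)) - 12903 = (3 + (60 + 36)*(-108 + 53)) - 12903 = (3 + 96*(-55)) - 12903 = (3 - 5280) - 12903 = -5277 - 12903 = -18180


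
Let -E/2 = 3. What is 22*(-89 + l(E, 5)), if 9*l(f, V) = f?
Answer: -5918/3 ≈ -1972.7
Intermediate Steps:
E = -6 (E = -2*3 = -6)
l(f, V) = f/9
22*(-89 + l(E, 5)) = 22*(-89 + (⅑)*(-6)) = 22*(-89 - ⅔) = 22*(-269/3) = -5918/3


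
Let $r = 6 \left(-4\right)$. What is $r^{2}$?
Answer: $576$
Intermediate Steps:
$r = -24$
$r^{2} = \left(-24\right)^{2} = 576$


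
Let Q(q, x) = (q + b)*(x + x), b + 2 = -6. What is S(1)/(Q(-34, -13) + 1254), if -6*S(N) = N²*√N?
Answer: -1/14076 ≈ -7.1043e-5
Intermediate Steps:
b = -8 (b = -2 - 6 = -8)
S(N) = -N^(5/2)/6 (S(N) = -N²*√N/6 = -N^(5/2)/6)
Q(q, x) = 2*x*(-8 + q) (Q(q, x) = (q - 8)*(x + x) = (-8 + q)*(2*x) = 2*x*(-8 + q))
S(1)/(Q(-34, -13) + 1254) = (-1^(5/2)/6)/(2*(-13)*(-8 - 34) + 1254) = (-⅙*1)/(2*(-13)*(-42) + 1254) = -⅙/(1092 + 1254) = -⅙/2346 = (1/2346)*(-⅙) = -1/14076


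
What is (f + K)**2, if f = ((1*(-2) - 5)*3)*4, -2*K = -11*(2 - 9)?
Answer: 60025/4 ≈ 15006.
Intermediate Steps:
K = -77/2 (K = -(-11)*(2 - 9)/2 = -(-11)*(-7)/2 = -1/2*77 = -77/2 ≈ -38.500)
f = -84 (f = ((-2 - 5)*3)*4 = -7*3*4 = -21*4 = -84)
(f + K)**2 = (-84 - 77/2)**2 = (-245/2)**2 = 60025/4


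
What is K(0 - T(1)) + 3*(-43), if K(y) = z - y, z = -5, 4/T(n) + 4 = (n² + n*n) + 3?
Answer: -130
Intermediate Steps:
T(n) = 4/(-1 + 2*n²) (T(n) = 4/(-4 + ((n² + n*n) + 3)) = 4/(-4 + ((n² + n²) + 3)) = 4/(-4 + (2*n² + 3)) = 4/(-4 + (3 + 2*n²)) = 4/(-1 + 2*n²))
K(y) = -5 - y
K(0 - T(1)) + 3*(-43) = (-5 - (0 - 4/(-1 + 2*1²))) + 3*(-43) = (-5 - (0 - 4/(-1 + 2*1))) - 129 = (-5 - (0 - 4/(-1 + 2))) - 129 = (-5 - (0 - 4/1)) - 129 = (-5 - (0 - 4)) - 129 = (-5 - 1*(-4)) - 129 = (-5 + 4) - 129 = -1 - 129 = -130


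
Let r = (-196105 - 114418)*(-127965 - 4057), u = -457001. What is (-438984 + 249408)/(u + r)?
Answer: -63192/13665136835 ≈ -4.6243e-6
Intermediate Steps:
r = 40995867506 (r = -310523*(-132022) = 40995867506)
(-438984 + 249408)/(u + r) = (-438984 + 249408)/(-457001 + 40995867506) = -189576/40995410505 = -189576*1/40995410505 = -63192/13665136835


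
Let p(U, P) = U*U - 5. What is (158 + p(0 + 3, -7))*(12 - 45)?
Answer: -5346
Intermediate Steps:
p(U, P) = -5 + U² (p(U, P) = U² - 5 = -5 + U²)
(158 + p(0 + 3, -7))*(12 - 45) = (158 + (-5 + (0 + 3)²))*(12 - 45) = (158 + (-5 + 3²))*(-33) = (158 + (-5 + 9))*(-33) = (158 + 4)*(-33) = 162*(-33) = -5346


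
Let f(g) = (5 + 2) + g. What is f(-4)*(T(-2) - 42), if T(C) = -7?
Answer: -147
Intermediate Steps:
f(g) = 7 + g
f(-4)*(T(-2) - 42) = (7 - 4)*(-7 - 42) = 3*(-49) = -147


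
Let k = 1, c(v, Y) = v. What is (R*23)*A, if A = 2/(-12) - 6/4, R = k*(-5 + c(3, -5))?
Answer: 230/3 ≈ 76.667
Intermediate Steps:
R = -2 (R = 1*(-5 + 3) = 1*(-2) = -2)
A = -5/3 (A = 2*(-1/12) - 6*¼ = -⅙ - 3/2 = -5/3 ≈ -1.6667)
(R*23)*A = -2*23*(-5/3) = -46*(-5/3) = 230/3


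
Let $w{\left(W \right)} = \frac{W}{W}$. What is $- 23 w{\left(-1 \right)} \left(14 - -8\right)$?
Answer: $-506$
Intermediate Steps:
$w{\left(W \right)} = 1$
$- 23 w{\left(-1 \right)} \left(14 - -8\right) = \left(-23\right) 1 \left(14 - -8\right) = - 23 \left(14 + 8\right) = \left(-23\right) 22 = -506$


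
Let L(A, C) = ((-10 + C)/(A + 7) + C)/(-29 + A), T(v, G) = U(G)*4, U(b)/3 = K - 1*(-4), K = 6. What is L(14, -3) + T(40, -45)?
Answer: 37876/315 ≈ 120.24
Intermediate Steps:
U(b) = 30 (U(b) = 3*(6 - 1*(-4)) = 3*(6 + 4) = 3*10 = 30)
T(v, G) = 120 (T(v, G) = 30*4 = 120)
L(A, C) = (C + (-10 + C)/(7 + A))/(-29 + A) (L(A, C) = ((-10 + C)/(7 + A) + C)/(-29 + A) = (C + (-10 + C)/(7 + A))/(-29 + A))
L(14, -3) + T(40, -45) = (10 - 8*(-3) - 1*14*(-3))/(203 - 1*14² + 22*14) + 120 = (10 + 24 + 42)/(203 - 1*196 + 308) + 120 = 76/(203 - 196 + 308) + 120 = 76/315 + 120 = 37876/315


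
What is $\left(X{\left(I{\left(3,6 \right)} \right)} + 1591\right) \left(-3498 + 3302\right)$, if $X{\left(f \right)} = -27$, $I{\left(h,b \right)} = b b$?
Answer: $-306544$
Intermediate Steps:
$I{\left(h,b \right)} = b^{2}$
$\left(X{\left(I{\left(3,6 \right)} \right)} + 1591\right) \left(-3498 + 3302\right) = \left(-27 + 1591\right) \left(-3498 + 3302\right) = 1564 \left(-196\right) = -306544$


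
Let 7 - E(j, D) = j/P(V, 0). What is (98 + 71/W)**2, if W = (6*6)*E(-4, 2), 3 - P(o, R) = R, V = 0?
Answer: 868539841/90000 ≈ 9650.4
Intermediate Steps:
P(o, R) = 3 - R
E(j, D) = 7 - j/3 (E(j, D) = 7 - j/(3 - 1*0) = 7 - j/(3 + 0) = 7 - j/3)
W = 300 (W = (6*6)*(7 - 1/3*(-4)) = 36*(7 + 4/3) = 36*(25/3) = 300)
(98 + 71/W)**2 = (98 + 71/300)**2 = (29471/300)**2 = 868539841/90000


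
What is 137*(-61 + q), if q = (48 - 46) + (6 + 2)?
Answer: -6987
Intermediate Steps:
q = 10 (q = 2 + 8 = 10)
137*(-61 + q) = 137*(-61 + 10) = 137*(-51) = -6987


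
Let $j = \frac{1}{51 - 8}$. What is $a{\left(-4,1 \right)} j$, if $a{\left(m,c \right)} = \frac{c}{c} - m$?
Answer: $\frac{5}{43} \approx 0.11628$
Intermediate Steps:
$a{\left(m,c \right)} = 1 - m$
$j = \frac{1}{43} \approx 0.023256$
$a{\left(-4,1 \right)} j = \left(1 - -4\right) \frac{1}{43} = \left(1 + 4\right) \frac{1}{43} = 5 \cdot \frac{1}{43} = \frac{5}{43}$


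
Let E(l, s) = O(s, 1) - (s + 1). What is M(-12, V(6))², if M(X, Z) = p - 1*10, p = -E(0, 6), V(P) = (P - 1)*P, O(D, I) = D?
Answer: 81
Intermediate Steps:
V(P) = P*(-1 + P) (V(P) = (-1 + P)*P = P*(-1 + P))
E(l, s) = -1 (E(l, s) = s - (s + 1) = s - (1 + s) = s + (-1 - s) = -1)
p = 1 (p = -1*(-1) = 1)
M(X, Z) = -9 (M(X, Z) = 1 - 1*10 = 1 - 10 = -9)
M(-12, V(6))² = (-9)² = 81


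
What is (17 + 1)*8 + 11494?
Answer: 11638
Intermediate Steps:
(17 + 1)*8 + 11494 = 18*8 + 11494 = 144 + 11494 = 11638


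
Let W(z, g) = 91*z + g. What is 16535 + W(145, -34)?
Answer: 29696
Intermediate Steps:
W(z, g) = g + 91*z
16535 + W(145, -34) = 16535 + (-34 + 91*145) = 16535 + (-34 + 13195) = 16535 + 13161 = 29696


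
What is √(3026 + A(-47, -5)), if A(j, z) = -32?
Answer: √2994 ≈ 54.717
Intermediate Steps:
√(3026 + A(-47, -5)) = √(3026 - 32) = √2994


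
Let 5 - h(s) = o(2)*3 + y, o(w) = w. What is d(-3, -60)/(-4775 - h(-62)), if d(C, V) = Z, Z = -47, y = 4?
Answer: 47/4770 ≈ 0.0098532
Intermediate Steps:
h(s) = -5 (h(s) = 5 - (2*3 + 4) = 5 - (6 + 4) = 5 - 1*10 = 5 - 10 = -5)
d(C, V) = -47
d(-3, -60)/(-4775 - h(-62)) = -47/(-4775 - 1*(-5)) = -47/(-4775 + 5) = -47/(-4770) = -47*(-1/4770) = 47/4770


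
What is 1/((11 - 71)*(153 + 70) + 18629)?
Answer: 1/5249 ≈ 0.00019051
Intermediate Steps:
1/((11 - 71)*(153 + 70) + 18629) = 1/(-60*223 + 18629) = 1/(-13380 + 18629) = 1/5249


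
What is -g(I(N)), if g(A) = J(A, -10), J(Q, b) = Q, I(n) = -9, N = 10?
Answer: 9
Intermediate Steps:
g(A) = A
-g(I(N)) = -1*(-9) = 9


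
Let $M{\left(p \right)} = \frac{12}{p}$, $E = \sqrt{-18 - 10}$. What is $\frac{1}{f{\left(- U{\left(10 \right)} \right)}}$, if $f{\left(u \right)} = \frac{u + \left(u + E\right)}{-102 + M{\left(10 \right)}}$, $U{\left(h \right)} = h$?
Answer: $\frac{504}{107} + \frac{252 i \sqrt{7}}{535} \approx 4.7103 + 1.2462 i$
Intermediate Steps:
$E = 2 i \sqrt{7}$ ($E = \sqrt{-28} = 2 i \sqrt{7} \approx 5.2915 i$)
$f{\left(u \right)} = - \frac{5 u}{252} - \frac{5 i \sqrt{7}}{252}$ ($f{\left(u \right)} = \frac{u + \left(u + 2 i \sqrt{7}\right)}{-102 + \frac{12}{10}} = \frac{2 u + 2 i \sqrt{7}}{-102 + 12 \cdot \frac{1}{10}} = \frac{2 u + 2 i \sqrt{7}}{-102 + \frac{6}{5}} = \frac{2 u + 2 i \sqrt{7}}{- \frac{504}{5}} = \left(2 u + 2 i \sqrt{7}\right) \left(- \frac{5}{504}\right) = - \frac{5 u}{252} - \frac{5 i \sqrt{7}}{252}$)
$\frac{1}{f{\left(- U{\left(10 \right)} \right)}} = \frac{1}{- \frac{5 \left(\left(-1\right) 10\right)}{252} - \frac{5 i \sqrt{7}}{252}} = \frac{1}{\left(- \frac{5}{252}\right) \left(-10\right) - \frac{5 i \sqrt{7}}{252}} = \frac{1}{\frac{25}{126} - \frac{5 i \sqrt{7}}{252}}$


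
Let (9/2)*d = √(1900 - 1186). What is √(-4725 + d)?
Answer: √(-42525 + 2*√714)/3 ≈ 68.695*I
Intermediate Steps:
d = 2*√714/9 (d = 2*√(1900 - 1186)/9 = 2*√714/9 ≈ 5.9380)
√(-4725 + d) = √(-4725 + 2*√714/9)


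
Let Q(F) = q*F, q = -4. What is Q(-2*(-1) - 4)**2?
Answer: 64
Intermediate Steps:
Q(F) = -4*F
Q(-2*(-1) - 4)**2 = (-4*(-2*(-1) - 4))**2 = (-4*(2 - 4))**2 = (-4*(-2))**2 = 8**2 = 64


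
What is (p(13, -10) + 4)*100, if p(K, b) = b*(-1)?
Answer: 1400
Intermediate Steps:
p(K, b) = -b
(p(13, -10) + 4)*100 = (-1*(-10) + 4)*100 = (10 + 4)*100 = 14*100 = 1400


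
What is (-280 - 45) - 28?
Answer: -353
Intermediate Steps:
(-280 - 45) - 28 = -325 - 28 = -353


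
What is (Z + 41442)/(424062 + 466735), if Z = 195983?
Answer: 237425/890797 ≈ 0.26653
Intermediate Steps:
(Z + 41442)/(424062 + 466735) = (195983 + 41442)/(424062 + 466735) = 237425/890797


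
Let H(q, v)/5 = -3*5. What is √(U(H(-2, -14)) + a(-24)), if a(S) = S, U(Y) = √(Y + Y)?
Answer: √(-24 + 5*I*√6) ≈ 1.2133 + 5.047*I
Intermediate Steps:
H(q, v) = -75 (H(q, v) = 5*(-3*5) = 5*(-15) = -75)
U(Y) = √2*√Y (U(Y) = √(2*Y) = √2*√Y)
√(U(H(-2, -14)) + a(-24)) = √(√2*√(-75) - 24) = √(√2*(5*I*√3) - 24) = √(5*I*√6 - 24) = √(-24 + 5*I*√6)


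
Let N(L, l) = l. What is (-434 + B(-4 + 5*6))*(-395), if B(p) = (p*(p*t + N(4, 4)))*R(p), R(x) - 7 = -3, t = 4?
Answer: -4265210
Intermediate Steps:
R(x) = 4 (R(x) = 7 - 3 = 4)
B(p) = 4*p*(4 + 4*p) (B(p) = (p*(p*4 + 4))*4 = (p*(4*p + 4))*4 = (p*(4 + 4*p))*4 = 4*p*(4 + 4*p))
(-434 + B(-4 + 5*6))*(-395) = (-434 + 16*(-4 + 5*6)*(1 + (-4 + 5*6)))*(-395) = (-434 + 16*(-4 + 30)*(1 + (-4 + 30)))*(-395) = (-434 + 16*26*(1 + 26))*(-395) = (-434 + 16*26*27)*(-395) = (-434 + 11232)*(-395) = 10798*(-395) = -4265210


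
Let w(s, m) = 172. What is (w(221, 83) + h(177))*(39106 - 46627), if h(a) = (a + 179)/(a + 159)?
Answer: -36444259/28 ≈ -1.3016e+6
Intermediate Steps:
h(a) = (179 + a)/(159 + a)
(w(221, 83) + h(177))*(39106 - 46627) = (172 + (179 + 177)/(159 + 177))*(39106 - 46627) = (172 + 356/336)*(-7521) = (172 + (1/336)*356)*(-7521) = (172 + 89/84)*(-7521) = (14537/84)*(-7521) = -36444259/28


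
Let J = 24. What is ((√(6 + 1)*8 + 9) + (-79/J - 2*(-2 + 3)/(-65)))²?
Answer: 1170409009/2433600 + 17906*√7/195 ≈ 723.88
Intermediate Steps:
((√(6 + 1)*8 + 9) + (-79/J - 2*(-2 + 3)/(-65)))² = ((√(6 + 1)*8 + 9) + (-79/24 - 2*(-2 + 3)/(-65)))² = ((√7*8 + 9) + (-79*1/24 - 2*1*(-1/65)))² = ((8*√7 + 9) + (-79/24 - 2*(-1/65)))² = ((9 + 8*√7) + (-79/24 + 2/65))² = ((9 + 8*√7) - 5087/1560)² = (8953/1560 + 8*√7)²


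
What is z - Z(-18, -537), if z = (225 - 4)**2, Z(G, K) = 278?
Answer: 48563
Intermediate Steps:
z = 48841 (z = 221**2 = 48841)
z - Z(-18, -537) = 48841 - 1*278 = 48841 - 278 = 48563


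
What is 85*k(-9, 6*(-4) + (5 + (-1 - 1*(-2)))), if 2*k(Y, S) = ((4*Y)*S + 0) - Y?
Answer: 55845/2 ≈ 27923.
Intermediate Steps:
k(Y, S) = -Y/2 + 2*S*Y (k(Y, S) = (((4*Y)*S + 0) - Y)/2 = ((4*S*Y + 0) - Y)/2 = (4*S*Y - Y)/2 = (-Y + 4*S*Y)/2 = -Y/2 + 2*S*Y)
85*k(-9, 6*(-4) + (5 + (-1 - 1*(-2)))) = 85*((1/2)*(-9)*(-1 + 4*(6*(-4) + (5 + (-1 - 1*(-2)))))) = 85*((1/2)*(-9)*(-1 + 4*(-24 + (5 + (-1 + 2))))) = 85*((1/2)*(-9)*(-1 + 4*(-24 + (5 + 1)))) = 85*((1/2)*(-9)*(-1 + 4*(-24 + 6))) = 85*((1/2)*(-9)*(-1 + 4*(-18))) = 85*((1/2)*(-9)*(-1 - 72)) = 85*((1/2)*(-9)*(-73)) = 85*(657/2) = 55845/2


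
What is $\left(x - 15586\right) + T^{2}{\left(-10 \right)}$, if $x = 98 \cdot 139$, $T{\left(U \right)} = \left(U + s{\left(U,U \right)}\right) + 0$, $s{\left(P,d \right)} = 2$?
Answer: $-1900$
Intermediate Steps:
$T{\left(U \right)} = 2 + U$ ($T{\left(U \right)} = \left(U + 2\right) + 0 = \left(2 + U\right) + 0 = 2 + U$)
$x = 13622$
$\left(x - 15586\right) + T^{2}{\left(-10 \right)} = \left(13622 - 15586\right) + \left(2 - 10\right)^{2} = -1964 + \left(-8\right)^{2} = -1964 + 64 = -1900$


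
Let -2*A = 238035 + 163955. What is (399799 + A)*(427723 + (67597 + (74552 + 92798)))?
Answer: 131741446680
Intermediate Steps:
A = -200995 (A = -(238035 + 163955)/2 = -½*401990 = -200995)
(399799 + A)*(427723 + (67597 + (74552 + 92798))) = (399799 - 200995)*(427723 + (67597 + (74552 + 92798))) = 198804*(427723 + (67597 + 167350)) = 198804*(427723 + 234947) = 198804*662670 = 131741446680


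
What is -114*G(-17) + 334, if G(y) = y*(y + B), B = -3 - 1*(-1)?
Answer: -36488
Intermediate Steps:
B = -2 (B = -3 + 1 = -2)
G(y) = y*(-2 + y) (G(y) = y*(y - 2) = y*(-2 + y))
-114*G(-17) + 334 = -(-1938)*(-2 - 17) + 334 = -(-1938)*(-19) + 334 = -114*323 + 334 = -36822 + 334 = -36488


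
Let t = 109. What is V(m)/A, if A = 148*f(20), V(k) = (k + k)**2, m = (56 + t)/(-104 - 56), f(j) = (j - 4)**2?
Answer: 1089/9699328 ≈ 0.00011228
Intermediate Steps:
f(j) = (-4 + j)**2
m = -33/32 (m = (56 + 109)/(-104 - 56) = 165/(-160) = 165*(-1/160) = -33/32 ≈ -1.0313)
V(k) = 4*k**2 (V(k) = (2*k)**2 = 4*k**2)
A = 37888 (A = 148*(-4 + 20)**2 = 148*16**2 = 148*256 = 37888)
V(m)/A = (4*(-33/32)**2)/37888 = (4*(1089/1024))*(1/37888) = (1089/256)*(1/37888) = 1089/9699328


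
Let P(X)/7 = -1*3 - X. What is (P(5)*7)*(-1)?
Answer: 392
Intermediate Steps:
P(X) = -21 - 7*X (P(X) = 7*(-1*3 - X) = 7*(-3 - X) = -21 - 7*X)
(P(5)*7)*(-1) = ((-21 - 7*5)*7)*(-1) = ((-21 - 35)*7)*(-1) = -56*7*(-1) = -392*(-1) = 392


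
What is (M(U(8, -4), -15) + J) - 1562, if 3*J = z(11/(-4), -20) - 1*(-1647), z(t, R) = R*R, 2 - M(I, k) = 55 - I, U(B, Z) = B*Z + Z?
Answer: -2906/3 ≈ -968.67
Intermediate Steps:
U(B, Z) = Z + B*Z
M(I, k) = -53 + I (M(I, k) = 2 - (55 - I) = 2 + (-55 + I) = -53 + I)
z(t, R) = R²
J = 2047/3 (J = ((-20)² - 1*(-1647))/3 = (400 + 1647)/3 = (⅓)*2047 = 2047/3 ≈ 682.33)
(M(U(8, -4), -15) + J) - 1562 = ((-53 - 4*(1 + 8)) + 2047/3) - 1562 = ((-53 - 4*9) + 2047/3) - 1562 = ((-53 - 36) + 2047/3) - 1562 = (-89 + 2047/3) - 1562 = 1780/3 - 1562 = -2906/3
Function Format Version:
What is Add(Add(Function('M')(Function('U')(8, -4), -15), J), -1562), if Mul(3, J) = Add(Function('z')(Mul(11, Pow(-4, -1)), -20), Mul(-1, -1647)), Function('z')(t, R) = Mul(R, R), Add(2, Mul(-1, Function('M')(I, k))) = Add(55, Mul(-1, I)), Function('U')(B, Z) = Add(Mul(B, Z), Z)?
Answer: Rational(-2906, 3) ≈ -968.67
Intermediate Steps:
Function('U')(B, Z) = Add(Z, Mul(B, Z))
Function('M')(I, k) = Add(-53, I) (Function('M')(I, k) = Add(2, Mul(-1, Add(55, Mul(-1, I)))) = Add(2, Add(-55, I)) = Add(-53, I))
Function('z')(t, R) = Pow(R, 2)
J = Rational(2047, 3) (J = Mul(Rational(1, 3), Add(Pow(-20, 2), Mul(-1, -1647))) = Mul(Rational(1, 3), Add(400, 1647)) = Mul(Rational(1, 3), 2047) = Rational(2047, 3) ≈ 682.33)
Add(Add(Function('M')(Function('U')(8, -4), -15), J), -1562) = Add(Add(Add(-53, Mul(-4, Add(1, 8))), Rational(2047, 3)), -1562) = Add(Add(Add(-53, Mul(-4, 9)), Rational(2047, 3)), -1562) = Add(Add(Add(-53, -36), Rational(2047, 3)), -1562) = Add(Add(-89, Rational(2047, 3)), -1562) = Add(Rational(1780, 3), -1562) = Rational(-2906, 3)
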